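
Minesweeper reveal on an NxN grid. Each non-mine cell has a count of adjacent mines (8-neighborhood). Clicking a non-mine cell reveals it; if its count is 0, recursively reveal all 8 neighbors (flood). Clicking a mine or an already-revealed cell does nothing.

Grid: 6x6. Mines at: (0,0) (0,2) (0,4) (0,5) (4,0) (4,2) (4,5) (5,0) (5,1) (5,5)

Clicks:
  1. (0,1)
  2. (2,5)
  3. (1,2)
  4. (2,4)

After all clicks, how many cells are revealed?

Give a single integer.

Answer: 19

Derivation:
Click 1 (0,1) count=2: revealed 1 new [(0,1)] -> total=1
Click 2 (2,5) count=0: revealed 18 new [(1,0) (1,1) (1,2) (1,3) (1,4) (1,5) (2,0) (2,1) (2,2) (2,3) (2,4) (2,5) (3,0) (3,1) (3,2) (3,3) (3,4) (3,5)] -> total=19
Click 3 (1,2) count=1: revealed 0 new [(none)] -> total=19
Click 4 (2,4) count=0: revealed 0 new [(none)] -> total=19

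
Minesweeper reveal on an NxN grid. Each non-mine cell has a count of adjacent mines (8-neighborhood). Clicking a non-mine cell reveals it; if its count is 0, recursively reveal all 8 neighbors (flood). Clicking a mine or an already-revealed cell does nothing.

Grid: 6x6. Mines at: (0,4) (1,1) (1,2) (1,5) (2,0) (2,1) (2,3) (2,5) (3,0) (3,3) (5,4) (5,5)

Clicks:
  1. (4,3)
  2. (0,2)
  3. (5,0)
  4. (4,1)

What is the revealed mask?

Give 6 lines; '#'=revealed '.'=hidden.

Answer: ..#...
......
......
......
####..
####..

Derivation:
Click 1 (4,3) count=2: revealed 1 new [(4,3)] -> total=1
Click 2 (0,2) count=2: revealed 1 new [(0,2)] -> total=2
Click 3 (5,0) count=0: revealed 7 new [(4,0) (4,1) (4,2) (5,0) (5,1) (5,2) (5,3)] -> total=9
Click 4 (4,1) count=1: revealed 0 new [(none)] -> total=9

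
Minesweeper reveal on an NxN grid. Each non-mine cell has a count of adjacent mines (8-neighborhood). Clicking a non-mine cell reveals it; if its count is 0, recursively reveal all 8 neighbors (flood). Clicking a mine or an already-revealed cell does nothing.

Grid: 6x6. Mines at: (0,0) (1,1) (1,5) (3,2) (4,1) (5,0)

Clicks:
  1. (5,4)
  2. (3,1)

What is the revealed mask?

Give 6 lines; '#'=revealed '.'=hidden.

Answer: ......
......
...###
.#.###
..####
..####

Derivation:
Click 1 (5,4) count=0: revealed 14 new [(2,3) (2,4) (2,5) (3,3) (3,4) (3,5) (4,2) (4,3) (4,4) (4,5) (5,2) (5,3) (5,4) (5,5)] -> total=14
Click 2 (3,1) count=2: revealed 1 new [(3,1)] -> total=15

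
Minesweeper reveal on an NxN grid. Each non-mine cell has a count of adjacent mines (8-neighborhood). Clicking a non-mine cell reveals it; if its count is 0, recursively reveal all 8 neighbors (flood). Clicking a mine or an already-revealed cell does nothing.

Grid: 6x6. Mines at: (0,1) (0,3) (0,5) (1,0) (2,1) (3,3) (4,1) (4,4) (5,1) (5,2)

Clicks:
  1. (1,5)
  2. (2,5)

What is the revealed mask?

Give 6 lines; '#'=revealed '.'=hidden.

Click 1 (1,5) count=1: revealed 1 new [(1,5)] -> total=1
Click 2 (2,5) count=0: revealed 5 new [(1,4) (2,4) (2,5) (3,4) (3,5)] -> total=6

Answer: ......
....##
....##
....##
......
......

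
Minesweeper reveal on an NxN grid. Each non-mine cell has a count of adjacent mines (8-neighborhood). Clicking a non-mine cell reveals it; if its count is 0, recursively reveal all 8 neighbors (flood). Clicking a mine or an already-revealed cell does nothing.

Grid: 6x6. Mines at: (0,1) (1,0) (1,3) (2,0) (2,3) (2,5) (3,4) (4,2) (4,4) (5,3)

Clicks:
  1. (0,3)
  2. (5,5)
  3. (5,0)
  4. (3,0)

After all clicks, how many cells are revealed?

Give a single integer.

Click 1 (0,3) count=1: revealed 1 new [(0,3)] -> total=1
Click 2 (5,5) count=1: revealed 1 new [(5,5)] -> total=2
Click 3 (5,0) count=0: revealed 6 new [(3,0) (3,1) (4,0) (4,1) (5,0) (5,1)] -> total=8
Click 4 (3,0) count=1: revealed 0 new [(none)] -> total=8

Answer: 8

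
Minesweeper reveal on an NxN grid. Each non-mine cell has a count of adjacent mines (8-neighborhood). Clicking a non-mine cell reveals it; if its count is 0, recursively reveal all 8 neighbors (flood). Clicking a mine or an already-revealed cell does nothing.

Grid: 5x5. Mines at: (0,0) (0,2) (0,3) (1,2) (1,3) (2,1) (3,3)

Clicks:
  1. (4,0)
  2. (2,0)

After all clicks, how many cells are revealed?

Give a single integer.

Answer: 7

Derivation:
Click 1 (4,0) count=0: revealed 6 new [(3,0) (3,1) (3,2) (4,0) (4,1) (4,2)] -> total=6
Click 2 (2,0) count=1: revealed 1 new [(2,0)] -> total=7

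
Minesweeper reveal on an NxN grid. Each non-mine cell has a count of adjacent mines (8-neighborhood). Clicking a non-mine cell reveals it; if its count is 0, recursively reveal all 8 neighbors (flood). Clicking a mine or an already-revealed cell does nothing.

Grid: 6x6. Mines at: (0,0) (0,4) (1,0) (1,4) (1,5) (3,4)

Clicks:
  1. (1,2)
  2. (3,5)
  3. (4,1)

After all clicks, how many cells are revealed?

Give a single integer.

Click 1 (1,2) count=0: revealed 26 new [(0,1) (0,2) (0,3) (1,1) (1,2) (1,3) (2,0) (2,1) (2,2) (2,3) (3,0) (3,1) (3,2) (3,3) (4,0) (4,1) (4,2) (4,3) (4,4) (4,5) (5,0) (5,1) (5,2) (5,3) (5,4) (5,5)] -> total=26
Click 2 (3,5) count=1: revealed 1 new [(3,5)] -> total=27
Click 3 (4,1) count=0: revealed 0 new [(none)] -> total=27

Answer: 27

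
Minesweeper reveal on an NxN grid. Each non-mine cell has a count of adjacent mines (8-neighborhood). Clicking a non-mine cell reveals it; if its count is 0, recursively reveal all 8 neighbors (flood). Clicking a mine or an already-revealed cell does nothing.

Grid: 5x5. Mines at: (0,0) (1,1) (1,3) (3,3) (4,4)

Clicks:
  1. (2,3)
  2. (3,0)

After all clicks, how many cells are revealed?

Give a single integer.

Click 1 (2,3) count=2: revealed 1 new [(2,3)] -> total=1
Click 2 (3,0) count=0: revealed 9 new [(2,0) (2,1) (2,2) (3,0) (3,1) (3,2) (4,0) (4,1) (4,2)] -> total=10

Answer: 10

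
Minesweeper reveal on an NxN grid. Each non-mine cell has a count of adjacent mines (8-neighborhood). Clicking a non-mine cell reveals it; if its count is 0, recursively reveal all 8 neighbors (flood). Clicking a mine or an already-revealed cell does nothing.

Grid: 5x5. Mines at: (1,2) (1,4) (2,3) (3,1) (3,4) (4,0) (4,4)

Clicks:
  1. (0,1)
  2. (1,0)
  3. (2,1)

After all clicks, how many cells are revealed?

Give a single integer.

Click 1 (0,1) count=1: revealed 1 new [(0,1)] -> total=1
Click 2 (1,0) count=0: revealed 5 new [(0,0) (1,0) (1,1) (2,0) (2,1)] -> total=6
Click 3 (2,1) count=2: revealed 0 new [(none)] -> total=6

Answer: 6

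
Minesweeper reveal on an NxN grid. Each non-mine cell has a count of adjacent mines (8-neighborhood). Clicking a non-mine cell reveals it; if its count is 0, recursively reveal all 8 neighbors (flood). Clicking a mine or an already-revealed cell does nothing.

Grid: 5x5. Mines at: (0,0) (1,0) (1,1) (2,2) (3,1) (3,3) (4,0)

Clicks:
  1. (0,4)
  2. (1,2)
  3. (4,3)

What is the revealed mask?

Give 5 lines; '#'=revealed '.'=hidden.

Answer: ..###
..###
...##
.....
...#.

Derivation:
Click 1 (0,4) count=0: revealed 8 new [(0,2) (0,3) (0,4) (1,2) (1,3) (1,4) (2,3) (2,4)] -> total=8
Click 2 (1,2) count=2: revealed 0 new [(none)] -> total=8
Click 3 (4,3) count=1: revealed 1 new [(4,3)] -> total=9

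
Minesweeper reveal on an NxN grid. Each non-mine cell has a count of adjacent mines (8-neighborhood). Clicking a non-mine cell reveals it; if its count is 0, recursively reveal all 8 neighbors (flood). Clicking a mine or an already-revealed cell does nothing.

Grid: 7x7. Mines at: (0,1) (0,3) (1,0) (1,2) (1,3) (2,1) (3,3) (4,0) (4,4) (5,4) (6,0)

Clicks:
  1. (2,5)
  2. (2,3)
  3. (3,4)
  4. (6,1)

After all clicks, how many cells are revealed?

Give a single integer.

Answer: 20

Derivation:
Click 1 (2,5) count=0: revealed 18 new [(0,4) (0,5) (0,6) (1,4) (1,5) (1,6) (2,4) (2,5) (2,6) (3,4) (3,5) (3,6) (4,5) (4,6) (5,5) (5,6) (6,5) (6,6)] -> total=18
Click 2 (2,3) count=3: revealed 1 new [(2,3)] -> total=19
Click 3 (3,4) count=2: revealed 0 new [(none)] -> total=19
Click 4 (6,1) count=1: revealed 1 new [(6,1)] -> total=20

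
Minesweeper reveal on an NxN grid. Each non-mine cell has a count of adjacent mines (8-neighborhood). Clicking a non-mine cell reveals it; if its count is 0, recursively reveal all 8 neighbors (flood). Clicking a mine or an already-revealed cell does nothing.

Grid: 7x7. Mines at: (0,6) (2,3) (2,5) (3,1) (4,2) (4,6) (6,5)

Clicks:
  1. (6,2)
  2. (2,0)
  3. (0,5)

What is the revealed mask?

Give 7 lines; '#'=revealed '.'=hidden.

Answer: .....#.
.......
#......
.......
##.....
#####..
#####..

Derivation:
Click 1 (6,2) count=0: revealed 12 new [(4,0) (4,1) (5,0) (5,1) (5,2) (5,3) (5,4) (6,0) (6,1) (6,2) (6,3) (6,4)] -> total=12
Click 2 (2,0) count=1: revealed 1 new [(2,0)] -> total=13
Click 3 (0,5) count=1: revealed 1 new [(0,5)] -> total=14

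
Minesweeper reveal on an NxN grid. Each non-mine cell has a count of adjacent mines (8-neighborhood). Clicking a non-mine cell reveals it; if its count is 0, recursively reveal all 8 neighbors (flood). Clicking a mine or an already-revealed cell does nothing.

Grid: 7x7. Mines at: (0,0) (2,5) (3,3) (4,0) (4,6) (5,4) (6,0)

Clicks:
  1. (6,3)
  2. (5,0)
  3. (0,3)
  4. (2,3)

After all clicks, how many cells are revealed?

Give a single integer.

Click 1 (6,3) count=1: revealed 1 new [(6,3)] -> total=1
Click 2 (5,0) count=2: revealed 1 new [(5,0)] -> total=2
Click 3 (0,3) count=0: revealed 21 new [(0,1) (0,2) (0,3) (0,4) (0,5) (0,6) (1,0) (1,1) (1,2) (1,3) (1,4) (1,5) (1,6) (2,0) (2,1) (2,2) (2,3) (2,4) (3,0) (3,1) (3,2)] -> total=23
Click 4 (2,3) count=1: revealed 0 new [(none)] -> total=23

Answer: 23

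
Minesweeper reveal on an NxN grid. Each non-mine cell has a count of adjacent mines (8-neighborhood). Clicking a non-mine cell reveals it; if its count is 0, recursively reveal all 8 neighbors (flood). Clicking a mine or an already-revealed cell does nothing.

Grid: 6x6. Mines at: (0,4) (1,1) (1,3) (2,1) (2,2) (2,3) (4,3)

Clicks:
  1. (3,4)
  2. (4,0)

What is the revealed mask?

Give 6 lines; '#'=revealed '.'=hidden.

Answer: ......
......
......
###.#.
###...
###...

Derivation:
Click 1 (3,4) count=2: revealed 1 new [(3,4)] -> total=1
Click 2 (4,0) count=0: revealed 9 new [(3,0) (3,1) (3,2) (4,0) (4,1) (4,2) (5,0) (5,1) (5,2)] -> total=10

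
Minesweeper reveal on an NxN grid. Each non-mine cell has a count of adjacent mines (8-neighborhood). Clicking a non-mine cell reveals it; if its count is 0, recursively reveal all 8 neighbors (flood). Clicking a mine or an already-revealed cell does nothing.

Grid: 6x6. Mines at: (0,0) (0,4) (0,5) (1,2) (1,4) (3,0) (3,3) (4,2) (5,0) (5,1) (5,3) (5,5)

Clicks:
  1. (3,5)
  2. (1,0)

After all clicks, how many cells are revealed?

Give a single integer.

Click 1 (3,5) count=0: revealed 6 new [(2,4) (2,5) (3,4) (3,5) (4,4) (4,5)] -> total=6
Click 2 (1,0) count=1: revealed 1 new [(1,0)] -> total=7

Answer: 7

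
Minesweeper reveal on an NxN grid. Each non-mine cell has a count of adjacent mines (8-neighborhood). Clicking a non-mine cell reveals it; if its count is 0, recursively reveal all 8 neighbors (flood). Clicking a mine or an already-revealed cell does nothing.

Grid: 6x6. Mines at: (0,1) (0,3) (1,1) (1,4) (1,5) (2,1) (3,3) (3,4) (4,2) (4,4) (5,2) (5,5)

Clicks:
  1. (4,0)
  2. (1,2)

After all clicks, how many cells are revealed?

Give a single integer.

Answer: 7

Derivation:
Click 1 (4,0) count=0: revealed 6 new [(3,0) (3,1) (4,0) (4,1) (5,0) (5,1)] -> total=6
Click 2 (1,2) count=4: revealed 1 new [(1,2)] -> total=7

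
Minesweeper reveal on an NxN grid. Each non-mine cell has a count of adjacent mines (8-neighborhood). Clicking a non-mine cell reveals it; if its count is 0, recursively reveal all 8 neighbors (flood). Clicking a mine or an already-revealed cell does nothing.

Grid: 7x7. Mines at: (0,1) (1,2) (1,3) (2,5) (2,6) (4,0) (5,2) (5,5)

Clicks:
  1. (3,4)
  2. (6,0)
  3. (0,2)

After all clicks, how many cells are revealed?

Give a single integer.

Click 1 (3,4) count=1: revealed 1 new [(3,4)] -> total=1
Click 2 (6,0) count=0: revealed 4 new [(5,0) (5,1) (6,0) (6,1)] -> total=5
Click 3 (0,2) count=3: revealed 1 new [(0,2)] -> total=6

Answer: 6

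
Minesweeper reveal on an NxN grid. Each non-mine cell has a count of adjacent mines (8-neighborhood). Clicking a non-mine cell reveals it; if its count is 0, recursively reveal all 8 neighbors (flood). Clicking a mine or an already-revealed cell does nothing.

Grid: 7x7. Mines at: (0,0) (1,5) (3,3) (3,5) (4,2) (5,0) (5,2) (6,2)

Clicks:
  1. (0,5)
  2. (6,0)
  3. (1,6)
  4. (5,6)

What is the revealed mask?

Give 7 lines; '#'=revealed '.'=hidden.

Answer: .....#.
......#
.......
.......
...####
...####
#..####

Derivation:
Click 1 (0,5) count=1: revealed 1 new [(0,5)] -> total=1
Click 2 (6,0) count=1: revealed 1 new [(6,0)] -> total=2
Click 3 (1,6) count=1: revealed 1 new [(1,6)] -> total=3
Click 4 (5,6) count=0: revealed 12 new [(4,3) (4,4) (4,5) (4,6) (5,3) (5,4) (5,5) (5,6) (6,3) (6,4) (6,5) (6,6)] -> total=15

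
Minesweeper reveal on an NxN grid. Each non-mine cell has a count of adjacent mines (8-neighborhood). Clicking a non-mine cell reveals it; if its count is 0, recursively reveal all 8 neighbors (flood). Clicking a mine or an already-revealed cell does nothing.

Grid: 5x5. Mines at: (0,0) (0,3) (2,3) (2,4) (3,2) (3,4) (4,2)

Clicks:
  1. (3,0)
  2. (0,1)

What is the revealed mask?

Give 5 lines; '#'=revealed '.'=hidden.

Answer: .#...
##...
##...
##...
##...

Derivation:
Click 1 (3,0) count=0: revealed 8 new [(1,0) (1,1) (2,0) (2,1) (3,0) (3,1) (4,0) (4,1)] -> total=8
Click 2 (0,1) count=1: revealed 1 new [(0,1)] -> total=9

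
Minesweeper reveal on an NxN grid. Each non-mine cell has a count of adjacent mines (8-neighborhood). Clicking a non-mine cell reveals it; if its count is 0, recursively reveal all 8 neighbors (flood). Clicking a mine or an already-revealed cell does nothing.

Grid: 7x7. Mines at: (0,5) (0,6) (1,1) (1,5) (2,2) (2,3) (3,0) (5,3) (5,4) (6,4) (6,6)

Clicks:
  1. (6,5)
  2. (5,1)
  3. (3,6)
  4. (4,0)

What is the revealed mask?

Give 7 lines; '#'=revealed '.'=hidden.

Click 1 (6,5) count=3: revealed 1 new [(6,5)] -> total=1
Click 2 (5,1) count=0: revealed 9 new [(4,0) (4,1) (4,2) (5,0) (5,1) (5,2) (6,0) (6,1) (6,2)] -> total=10
Click 3 (3,6) count=0: revealed 11 new [(2,4) (2,5) (2,6) (3,4) (3,5) (3,6) (4,4) (4,5) (4,6) (5,5) (5,6)] -> total=21
Click 4 (4,0) count=1: revealed 0 new [(none)] -> total=21

Answer: .......
.......
....###
....###
###.###
###..##
###..#.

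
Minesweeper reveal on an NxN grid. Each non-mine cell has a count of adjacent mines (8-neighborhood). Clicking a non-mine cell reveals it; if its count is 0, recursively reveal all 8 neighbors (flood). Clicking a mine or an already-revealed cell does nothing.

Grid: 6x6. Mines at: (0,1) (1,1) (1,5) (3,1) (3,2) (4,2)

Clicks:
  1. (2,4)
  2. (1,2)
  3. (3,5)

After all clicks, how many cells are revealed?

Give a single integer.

Answer: 13

Derivation:
Click 1 (2,4) count=1: revealed 1 new [(2,4)] -> total=1
Click 2 (1,2) count=2: revealed 1 new [(1,2)] -> total=2
Click 3 (3,5) count=0: revealed 11 new [(2,3) (2,5) (3,3) (3,4) (3,5) (4,3) (4,4) (4,5) (5,3) (5,4) (5,5)] -> total=13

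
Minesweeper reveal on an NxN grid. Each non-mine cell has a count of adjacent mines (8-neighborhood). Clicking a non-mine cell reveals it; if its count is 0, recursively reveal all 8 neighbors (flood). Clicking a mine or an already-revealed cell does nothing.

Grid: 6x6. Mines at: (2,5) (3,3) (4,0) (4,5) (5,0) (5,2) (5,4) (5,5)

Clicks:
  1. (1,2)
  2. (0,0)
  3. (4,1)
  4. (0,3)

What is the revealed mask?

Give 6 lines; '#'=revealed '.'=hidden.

Answer: ######
######
#####.
###...
.#....
......

Derivation:
Click 1 (1,2) count=0: revealed 20 new [(0,0) (0,1) (0,2) (0,3) (0,4) (0,5) (1,0) (1,1) (1,2) (1,3) (1,4) (1,5) (2,0) (2,1) (2,2) (2,3) (2,4) (3,0) (3,1) (3,2)] -> total=20
Click 2 (0,0) count=0: revealed 0 new [(none)] -> total=20
Click 3 (4,1) count=3: revealed 1 new [(4,1)] -> total=21
Click 4 (0,3) count=0: revealed 0 new [(none)] -> total=21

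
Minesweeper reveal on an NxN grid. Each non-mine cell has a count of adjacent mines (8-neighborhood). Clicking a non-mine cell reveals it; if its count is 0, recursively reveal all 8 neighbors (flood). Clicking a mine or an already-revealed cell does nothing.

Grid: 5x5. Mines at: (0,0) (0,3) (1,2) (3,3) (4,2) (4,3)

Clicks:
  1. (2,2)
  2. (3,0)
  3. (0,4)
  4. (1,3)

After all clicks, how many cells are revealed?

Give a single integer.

Answer: 11

Derivation:
Click 1 (2,2) count=2: revealed 1 new [(2,2)] -> total=1
Click 2 (3,0) count=0: revealed 8 new [(1,0) (1,1) (2,0) (2,1) (3,0) (3,1) (4,0) (4,1)] -> total=9
Click 3 (0,4) count=1: revealed 1 new [(0,4)] -> total=10
Click 4 (1,3) count=2: revealed 1 new [(1,3)] -> total=11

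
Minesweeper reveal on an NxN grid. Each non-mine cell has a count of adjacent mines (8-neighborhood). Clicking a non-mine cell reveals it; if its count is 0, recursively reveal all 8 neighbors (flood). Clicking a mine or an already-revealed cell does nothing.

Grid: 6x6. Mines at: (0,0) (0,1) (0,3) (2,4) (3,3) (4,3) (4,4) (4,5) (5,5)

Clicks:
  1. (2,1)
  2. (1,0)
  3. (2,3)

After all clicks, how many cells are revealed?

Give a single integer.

Click 1 (2,1) count=0: revealed 15 new [(1,0) (1,1) (1,2) (2,0) (2,1) (2,2) (3,0) (3,1) (3,2) (4,0) (4,1) (4,2) (5,0) (5,1) (5,2)] -> total=15
Click 2 (1,0) count=2: revealed 0 new [(none)] -> total=15
Click 3 (2,3) count=2: revealed 1 new [(2,3)] -> total=16

Answer: 16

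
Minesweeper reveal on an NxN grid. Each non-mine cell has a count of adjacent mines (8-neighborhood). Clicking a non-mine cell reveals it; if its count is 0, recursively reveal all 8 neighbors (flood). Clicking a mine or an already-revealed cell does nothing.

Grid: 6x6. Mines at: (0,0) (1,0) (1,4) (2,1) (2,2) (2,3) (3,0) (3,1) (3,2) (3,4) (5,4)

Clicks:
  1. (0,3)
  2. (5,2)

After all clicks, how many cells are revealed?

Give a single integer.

Click 1 (0,3) count=1: revealed 1 new [(0,3)] -> total=1
Click 2 (5,2) count=0: revealed 8 new [(4,0) (4,1) (4,2) (4,3) (5,0) (5,1) (5,2) (5,3)] -> total=9

Answer: 9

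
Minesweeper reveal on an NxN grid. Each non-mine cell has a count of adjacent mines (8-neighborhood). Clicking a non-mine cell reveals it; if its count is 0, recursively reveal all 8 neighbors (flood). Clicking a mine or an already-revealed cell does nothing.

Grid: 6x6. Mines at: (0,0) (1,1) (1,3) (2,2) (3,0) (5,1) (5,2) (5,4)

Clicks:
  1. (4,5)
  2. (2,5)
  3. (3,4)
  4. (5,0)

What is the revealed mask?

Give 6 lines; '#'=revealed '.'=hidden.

Answer: ....##
....##
...###
...###
...###
#.....

Derivation:
Click 1 (4,5) count=1: revealed 1 new [(4,5)] -> total=1
Click 2 (2,5) count=0: revealed 12 new [(0,4) (0,5) (1,4) (1,5) (2,3) (2,4) (2,5) (3,3) (3,4) (3,5) (4,3) (4,4)] -> total=13
Click 3 (3,4) count=0: revealed 0 new [(none)] -> total=13
Click 4 (5,0) count=1: revealed 1 new [(5,0)] -> total=14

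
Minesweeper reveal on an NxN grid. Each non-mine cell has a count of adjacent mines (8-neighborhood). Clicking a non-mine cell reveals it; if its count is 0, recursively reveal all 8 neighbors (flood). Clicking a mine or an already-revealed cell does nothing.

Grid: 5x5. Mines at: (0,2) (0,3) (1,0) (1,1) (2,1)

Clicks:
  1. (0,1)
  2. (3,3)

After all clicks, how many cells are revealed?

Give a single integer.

Click 1 (0,1) count=3: revealed 1 new [(0,1)] -> total=1
Click 2 (3,3) count=0: revealed 16 new [(1,2) (1,3) (1,4) (2,2) (2,3) (2,4) (3,0) (3,1) (3,2) (3,3) (3,4) (4,0) (4,1) (4,2) (4,3) (4,4)] -> total=17

Answer: 17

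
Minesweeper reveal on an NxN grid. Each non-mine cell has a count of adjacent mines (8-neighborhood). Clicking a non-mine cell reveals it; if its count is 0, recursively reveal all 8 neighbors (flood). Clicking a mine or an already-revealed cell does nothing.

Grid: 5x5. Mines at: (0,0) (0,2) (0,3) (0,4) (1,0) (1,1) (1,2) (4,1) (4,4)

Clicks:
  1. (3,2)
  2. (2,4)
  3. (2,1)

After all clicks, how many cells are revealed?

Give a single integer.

Click 1 (3,2) count=1: revealed 1 new [(3,2)] -> total=1
Click 2 (2,4) count=0: revealed 6 new [(1,3) (1,4) (2,3) (2,4) (3,3) (3,4)] -> total=7
Click 3 (2,1) count=3: revealed 1 new [(2,1)] -> total=8

Answer: 8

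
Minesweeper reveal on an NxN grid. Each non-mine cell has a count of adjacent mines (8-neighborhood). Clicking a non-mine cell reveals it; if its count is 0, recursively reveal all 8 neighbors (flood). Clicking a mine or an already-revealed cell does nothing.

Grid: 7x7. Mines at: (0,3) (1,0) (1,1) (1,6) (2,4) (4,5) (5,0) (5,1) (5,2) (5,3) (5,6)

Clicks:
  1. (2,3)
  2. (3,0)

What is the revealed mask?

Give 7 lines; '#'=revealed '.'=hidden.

Click 1 (2,3) count=1: revealed 1 new [(2,3)] -> total=1
Click 2 (3,0) count=0: revealed 11 new [(2,0) (2,1) (2,2) (3,0) (3,1) (3,2) (3,3) (4,0) (4,1) (4,2) (4,3)] -> total=12

Answer: .......
.......
####...
####...
####...
.......
.......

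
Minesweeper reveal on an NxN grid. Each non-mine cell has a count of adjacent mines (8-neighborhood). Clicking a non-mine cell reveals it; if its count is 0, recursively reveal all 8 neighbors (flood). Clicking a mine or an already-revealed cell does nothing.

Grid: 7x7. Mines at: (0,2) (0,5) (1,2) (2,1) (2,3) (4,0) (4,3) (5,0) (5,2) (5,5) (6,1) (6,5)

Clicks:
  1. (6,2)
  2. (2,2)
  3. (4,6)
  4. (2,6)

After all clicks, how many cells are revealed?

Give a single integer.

Answer: 14

Derivation:
Click 1 (6,2) count=2: revealed 1 new [(6,2)] -> total=1
Click 2 (2,2) count=3: revealed 1 new [(2,2)] -> total=2
Click 3 (4,6) count=1: revealed 1 new [(4,6)] -> total=3
Click 4 (2,6) count=0: revealed 11 new [(1,4) (1,5) (1,6) (2,4) (2,5) (2,6) (3,4) (3,5) (3,6) (4,4) (4,5)] -> total=14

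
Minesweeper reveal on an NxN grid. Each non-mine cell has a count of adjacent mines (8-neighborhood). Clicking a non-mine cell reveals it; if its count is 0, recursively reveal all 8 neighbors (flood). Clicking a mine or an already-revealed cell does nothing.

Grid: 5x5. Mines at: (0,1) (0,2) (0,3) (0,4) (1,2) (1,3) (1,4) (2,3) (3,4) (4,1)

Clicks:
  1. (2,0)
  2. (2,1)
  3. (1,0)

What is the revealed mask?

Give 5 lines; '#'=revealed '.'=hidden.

Click 1 (2,0) count=0: revealed 6 new [(1,0) (1,1) (2,0) (2,1) (3,0) (3,1)] -> total=6
Click 2 (2,1) count=1: revealed 0 new [(none)] -> total=6
Click 3 (1,0) count=1: revealed 0 new [(none)] -> total=6

Answer: .....
##...
##...
##...
.....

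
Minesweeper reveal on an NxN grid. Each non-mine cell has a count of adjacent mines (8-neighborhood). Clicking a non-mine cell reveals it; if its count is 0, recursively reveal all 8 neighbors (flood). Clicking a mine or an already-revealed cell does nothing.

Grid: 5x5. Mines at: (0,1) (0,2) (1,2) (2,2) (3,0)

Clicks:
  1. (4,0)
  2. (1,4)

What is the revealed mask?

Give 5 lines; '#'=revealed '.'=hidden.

Click 1 (4,0) count=1: revealed 1 new [(4,0)] -> total=1
Click 2 (1,4) count=0: revealed 14 new [(0,3) (0,4) (1,3) (1,4) (2,3) (2,4) (3,1) (3,2) (3,3) (3,4) (4,1) (4,2) (4,3) (4,4)] -> total=15

Answer: ...##
...##
...##
.####
#####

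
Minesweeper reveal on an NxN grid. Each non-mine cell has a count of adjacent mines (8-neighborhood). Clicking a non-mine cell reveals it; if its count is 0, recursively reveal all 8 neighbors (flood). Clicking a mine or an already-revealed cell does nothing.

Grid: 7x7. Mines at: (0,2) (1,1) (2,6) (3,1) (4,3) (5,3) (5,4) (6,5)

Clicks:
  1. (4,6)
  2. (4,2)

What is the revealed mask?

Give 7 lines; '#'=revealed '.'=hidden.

Answer: .......
.......
.......
.....##
..#..##
.....##
.......

Derivation:
Click 1 (4,6) count=0: revealed 6 new [(3,5) (3,6) (4,5) (4,6) (5,5) (5,6)] -> total=6
Click 2 (4,2) count=3: revealed 1 new [(4,2)] -> total=7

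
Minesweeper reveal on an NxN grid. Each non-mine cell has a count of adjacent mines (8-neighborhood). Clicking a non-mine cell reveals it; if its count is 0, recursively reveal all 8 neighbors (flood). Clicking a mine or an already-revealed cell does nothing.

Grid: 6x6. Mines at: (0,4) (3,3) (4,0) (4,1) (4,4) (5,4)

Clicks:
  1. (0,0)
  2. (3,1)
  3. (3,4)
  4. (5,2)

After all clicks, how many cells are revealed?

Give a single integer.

Click 1 (0,0) count=0: revealed 15 new [(0,0) (0,1) (0,2) (0,3) (1,0) (1,1) (1,2) (1,3) (2,0) (2,1) (2,2) (2,3) (3,0) (3,1) (3,2)] -> total=15
Click 2 (3,1) count=2: revealed 0 new [(none)] -> total=15
Click 3 (3,4) count=2: revealed 1 new [(3,4)] -> total=16
Click 4 (5,2) count=1: revealed 1 new [(5,2)] -> total=17

Answer: 17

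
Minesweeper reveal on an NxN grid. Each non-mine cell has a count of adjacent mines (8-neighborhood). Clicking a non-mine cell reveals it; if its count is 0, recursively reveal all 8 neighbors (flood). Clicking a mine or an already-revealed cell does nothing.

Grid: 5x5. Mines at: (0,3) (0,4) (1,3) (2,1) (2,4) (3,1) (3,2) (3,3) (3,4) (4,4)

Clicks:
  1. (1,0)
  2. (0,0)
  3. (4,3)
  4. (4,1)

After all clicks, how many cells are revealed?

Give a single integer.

Answer: 8

Derivation:
Click 1 (1,0) count=1: revealed 1 new [(1,0)] -> total=1
Click 2 (0,0) count=0: revealed 5 new [(0,0) (0,1) (0,2) (1,1) (1,2)] -> total=6
Click 3 (4,3) count=4: revealed 1 new [(4,3)] -> total=7
Click 4 (4,1) count=2: revealed 1 new [(4,1)] -> total=8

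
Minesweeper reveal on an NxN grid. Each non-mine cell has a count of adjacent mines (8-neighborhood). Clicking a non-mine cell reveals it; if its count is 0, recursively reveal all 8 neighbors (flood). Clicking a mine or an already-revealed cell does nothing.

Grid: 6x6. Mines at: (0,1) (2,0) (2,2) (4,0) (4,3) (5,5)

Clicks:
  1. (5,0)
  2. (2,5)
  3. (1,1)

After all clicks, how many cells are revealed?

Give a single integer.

Click 1 (5,0) count=1: revealed 1 new [(5,0)] -> total=1
Click 2 (2,5) count=0: revealed 16 new [(0,2) (0,3) (0,4) (0,5) (1,2) (1,3) (1,4) (1,5) (2,3) (2,4) (2,5) (3,3) (3,4) (3,5) (4,4) (4,5)] -> total=17
Click 3 (1,1) count=3: revealed 1 new [(1,1)] -> total=18

Answer: 18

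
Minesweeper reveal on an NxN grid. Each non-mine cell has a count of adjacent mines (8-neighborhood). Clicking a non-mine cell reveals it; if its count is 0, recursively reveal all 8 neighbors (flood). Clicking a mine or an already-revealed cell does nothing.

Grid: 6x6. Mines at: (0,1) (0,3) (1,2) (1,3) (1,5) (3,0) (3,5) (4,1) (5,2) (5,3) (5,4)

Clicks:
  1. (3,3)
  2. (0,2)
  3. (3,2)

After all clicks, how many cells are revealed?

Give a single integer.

Answer: 10

Derivation:
Click 1 (3,3) count=0: revealed 9 new [(2,2) (2,3) (2,4) (3,2) (3,3) (3,4) (4,2) (4,3) (4,4)] -> total=9
Click 2 (0,2) count=4: revealed 1 new [(0,2)] -> total=10
Click 3 (3,2) count=1: revealed 0 new [(none)] -> total=10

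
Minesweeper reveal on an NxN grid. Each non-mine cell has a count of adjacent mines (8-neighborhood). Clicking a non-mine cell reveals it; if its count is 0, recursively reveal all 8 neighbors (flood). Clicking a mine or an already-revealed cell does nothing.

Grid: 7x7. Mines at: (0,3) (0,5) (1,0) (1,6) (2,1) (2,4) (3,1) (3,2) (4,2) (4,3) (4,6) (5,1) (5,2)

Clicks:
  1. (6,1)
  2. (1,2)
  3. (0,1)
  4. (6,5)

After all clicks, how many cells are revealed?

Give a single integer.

Click 1 (6,1) count=2: revealed 1 new [(6,1)] -> total=1
Click 2 (1,2) count=2: revealed 1 new [(1,2)] -> total=2
Click 3 (0,1) count=1: revealed 1 new [(0,1)] -> total=3
Click 4 (6,5) count=0: revealed 8 new [(5,3) (5,4) (5,5) (5,6) (6,3) (6,4) (6,5) (6,6)] -> total=11

Answer: 11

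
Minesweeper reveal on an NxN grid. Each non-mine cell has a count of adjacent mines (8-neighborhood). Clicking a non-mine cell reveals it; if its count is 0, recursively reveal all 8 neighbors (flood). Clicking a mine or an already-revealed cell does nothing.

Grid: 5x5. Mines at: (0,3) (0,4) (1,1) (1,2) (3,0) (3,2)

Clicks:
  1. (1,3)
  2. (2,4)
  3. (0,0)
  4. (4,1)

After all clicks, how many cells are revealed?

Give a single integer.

Click 1 (1,3) count=3: revealed 1 new [(1,3)] -> total=1
Click 2 (2,4) count=0: revealed 7 new [(1,4) (2,3) (2,4) (3,3) (3,4) (4,3) (4,4)] -> total=8
Click 3 (0,0) count=1: revealed 1 new [(0,0)] -> total=9
Click 4 (4,1) count=2: revealed 1 new [(4,1)] -> total=10

Answer: 10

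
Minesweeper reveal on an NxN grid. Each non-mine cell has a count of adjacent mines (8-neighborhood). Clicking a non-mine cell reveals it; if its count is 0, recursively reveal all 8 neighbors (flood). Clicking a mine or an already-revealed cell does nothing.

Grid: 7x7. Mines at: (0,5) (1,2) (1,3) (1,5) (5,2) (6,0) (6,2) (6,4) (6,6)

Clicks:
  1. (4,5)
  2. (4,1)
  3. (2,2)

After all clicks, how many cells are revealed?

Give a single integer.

Click 1 (4,5) count=0: revealed 31 new [(0,0) (0,1) (1,0) (1,1) (2,0) (2,1) (2,2) (2,3) (2,4) (2,5) (2,6) (3,0) (3,1) (3,2) (3,3) (3,4) (3,5) (3,6) (4,0) (4,1) (4,2) (4,3) (4,4) (4,5) (4,6) (5,0) (5,1) (5,3) (5,4) (5,5) (5,6)] -> total=31
Click 2 (4,1) count=1: revealed 0 new [(none)] -> total=31
Click 3 (2,2) count=2: revealed 0 new [(none)] -> total=31

Answer: 31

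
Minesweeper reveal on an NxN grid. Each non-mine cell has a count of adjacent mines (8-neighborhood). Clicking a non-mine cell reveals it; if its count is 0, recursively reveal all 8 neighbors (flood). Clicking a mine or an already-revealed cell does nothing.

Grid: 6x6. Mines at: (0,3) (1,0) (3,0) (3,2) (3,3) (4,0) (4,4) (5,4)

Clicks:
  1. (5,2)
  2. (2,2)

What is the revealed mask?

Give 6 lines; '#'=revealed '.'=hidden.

Click 1 (5,2) count=0: revealed 6 new [(4,1) (4,2) (4,3) (5,1) (5,2) (5,3)] -> total=6
Click 2 (2,2) count=2: revealed 1 new [(2,2)] -> total=7

Answer: ......
......
..#...
......
.###..
.###..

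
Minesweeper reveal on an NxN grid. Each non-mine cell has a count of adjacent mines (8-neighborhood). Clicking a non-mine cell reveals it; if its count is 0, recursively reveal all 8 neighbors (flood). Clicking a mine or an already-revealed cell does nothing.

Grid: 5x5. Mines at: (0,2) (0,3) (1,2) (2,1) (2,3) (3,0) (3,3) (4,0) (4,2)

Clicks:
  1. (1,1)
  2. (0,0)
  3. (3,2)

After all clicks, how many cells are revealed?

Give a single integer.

Click 1 (1,1) count=3: revealed 1 new [(1,1)] -> total=1
Click 2 (0,0) count=0: revealed 3 new [(0,0) (0,1) (1,0)] -> total=4
Click 3 (3,2) count=4: revealed 1 new [(3,2)] -> total=5

Answer: 5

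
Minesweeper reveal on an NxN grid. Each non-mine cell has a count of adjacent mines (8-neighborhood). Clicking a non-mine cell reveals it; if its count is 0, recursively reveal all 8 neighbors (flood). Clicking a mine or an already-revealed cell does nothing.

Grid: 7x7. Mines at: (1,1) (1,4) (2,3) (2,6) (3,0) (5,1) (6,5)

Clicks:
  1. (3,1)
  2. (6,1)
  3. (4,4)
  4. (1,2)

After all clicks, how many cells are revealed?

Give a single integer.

Click 1 (3,1) count=1: revealed 1 new [(3,1)] -> total=1
Click 2 (6,1) count=1: revealed 1 new [(6,1)] -> total=2
Click 3 (4,4) count=0: revealed 18 new [(3,2) (3,3) (3,4) (3,5) (3,6) (4,2) (4,3) (4,4) (4,5) (4,6) (5,2) (5,3) (5,4) (5,5) (5,6) (6,2) (6,3) (6,4)] -> total=20
Click 4 (1,2) count=2: revealed 1 new [(1,2)] -> total=21

Answer: 21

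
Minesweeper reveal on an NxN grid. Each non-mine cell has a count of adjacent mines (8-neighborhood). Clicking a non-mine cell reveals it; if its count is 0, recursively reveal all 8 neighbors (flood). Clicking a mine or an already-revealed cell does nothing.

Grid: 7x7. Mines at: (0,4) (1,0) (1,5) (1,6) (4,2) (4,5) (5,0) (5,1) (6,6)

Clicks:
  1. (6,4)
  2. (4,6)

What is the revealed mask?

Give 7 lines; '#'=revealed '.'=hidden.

Click 1 (6,4) count=0: revealed 8 new [(5,2) (5,3) (5,4) (5,5) (6,2) (6,3) (6,4) (6,5)] -> total=8
Click 2 (4,6) count=1: revealed 1 new [(4,6)] -> total=9

Answer: .......
.......
.......
.......
......#
..####.
..####.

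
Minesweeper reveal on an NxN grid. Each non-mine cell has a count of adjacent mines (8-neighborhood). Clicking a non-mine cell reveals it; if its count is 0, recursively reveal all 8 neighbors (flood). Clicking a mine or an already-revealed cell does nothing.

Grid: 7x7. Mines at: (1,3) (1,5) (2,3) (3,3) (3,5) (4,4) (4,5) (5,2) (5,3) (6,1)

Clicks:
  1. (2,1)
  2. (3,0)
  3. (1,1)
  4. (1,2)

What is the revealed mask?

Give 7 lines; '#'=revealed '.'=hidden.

Click 1 (2,1) count=0: revealed 17 new [(0,0) (0,1) (0,2) (1,0) (1,1) (1,2) (2,0) (2,1) (2,2) (3,0) (3,1) (3,2) (4,0) (4,1) (4,2) (5,0) (5,1)] -> total=17
Click 2 (3,0) count=0: revealed 0 new [(none)] -> total=17
Click 3 (1,1) count=0: revealed 0 new [(none)] -> total=17
Click 4 (1,2) count=2: revealed 0 new [(none)] -> total=17

Answer: ###....
###....
###....
###....
###....
##.....
.......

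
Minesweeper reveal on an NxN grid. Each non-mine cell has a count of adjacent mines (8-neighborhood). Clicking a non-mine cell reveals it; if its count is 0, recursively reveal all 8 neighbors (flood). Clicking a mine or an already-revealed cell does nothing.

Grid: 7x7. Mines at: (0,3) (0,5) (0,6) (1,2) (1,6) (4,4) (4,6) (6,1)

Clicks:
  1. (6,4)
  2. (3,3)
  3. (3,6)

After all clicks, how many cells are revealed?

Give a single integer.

Answer: 12

Derivation:
Click 1 (6,4) count=0: revealed 10 new [(5,2) (5,3) (5,4) (5,5) (5,6) (6,2) (6,3) (6,4) (6,5) (6,6)] -> total=10
Click 2 (3,3) count=1: revealed 1 new [(3,3)] -> total=11
Click 3 (3,6) count=1: revealed 1 new [(3,6)] -> total=12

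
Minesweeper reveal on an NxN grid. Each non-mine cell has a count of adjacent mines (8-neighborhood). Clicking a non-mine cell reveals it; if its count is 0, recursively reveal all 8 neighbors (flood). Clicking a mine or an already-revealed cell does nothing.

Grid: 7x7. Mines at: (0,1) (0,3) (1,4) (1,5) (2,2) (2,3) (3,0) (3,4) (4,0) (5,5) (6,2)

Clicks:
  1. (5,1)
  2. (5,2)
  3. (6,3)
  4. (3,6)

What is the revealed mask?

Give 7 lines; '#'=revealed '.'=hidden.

Click 1 (5,1) count=2: revealed 1 new [(5,1)] -> total=1
Click 2 (5,2) count=1: revealed 1 new [(5,2)] -> total=2
Click 3 (6,3) count=1: revealed 1 new [(6,3)] -> total=3
Click 4 (3,6) count=0: revealed 6 new [(2,5) (2,6) (3,5) (3,6) (4,5) (4,6)] -> total=9

Answer: .......
.......
.....##
.....##
.....##
.##....
...#...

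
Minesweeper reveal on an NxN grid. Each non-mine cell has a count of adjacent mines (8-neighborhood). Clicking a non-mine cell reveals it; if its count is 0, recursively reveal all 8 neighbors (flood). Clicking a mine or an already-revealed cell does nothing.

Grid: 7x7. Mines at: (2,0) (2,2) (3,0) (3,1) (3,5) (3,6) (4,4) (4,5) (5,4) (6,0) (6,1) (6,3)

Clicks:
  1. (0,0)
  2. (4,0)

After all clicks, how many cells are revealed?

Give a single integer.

Answer: 19

Derivation:
Click 1 (0,0) count=0: revealed 18 new [(0,0) (0,1) (0,2) (0,3) (0,4) (0,5) (0,6) (1,0) (1,1) (1,2) (1,3) (1,4) (1,5) (1,6) (2,3) (2,4) (2,5) (2,6)] -> total=18
Click 2 (4,0) count=2: revealed 1 new [(4,0)] -> total=19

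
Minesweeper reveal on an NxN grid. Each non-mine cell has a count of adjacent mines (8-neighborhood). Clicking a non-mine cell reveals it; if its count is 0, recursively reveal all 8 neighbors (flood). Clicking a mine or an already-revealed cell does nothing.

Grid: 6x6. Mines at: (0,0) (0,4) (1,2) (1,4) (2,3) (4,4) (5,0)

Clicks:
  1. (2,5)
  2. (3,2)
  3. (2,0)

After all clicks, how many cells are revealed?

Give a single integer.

Answer: 17

Derivation:
Click 1 (2,5) count=1: revealed 1 new [(2,5)] -> total=1
Click 2 (3,2) count=1: revealed 1 new [(3,2)] -> total=2
Click 3 (2,0) count=0: revealed 15 new [(1,0) (1,1) (2,0) (2,1) (2,2) (3,0) (3,1) (3,3) (4,0) (4,1) (4,2) (4,3) (5,1) (5,2) (5,3)] -> total=17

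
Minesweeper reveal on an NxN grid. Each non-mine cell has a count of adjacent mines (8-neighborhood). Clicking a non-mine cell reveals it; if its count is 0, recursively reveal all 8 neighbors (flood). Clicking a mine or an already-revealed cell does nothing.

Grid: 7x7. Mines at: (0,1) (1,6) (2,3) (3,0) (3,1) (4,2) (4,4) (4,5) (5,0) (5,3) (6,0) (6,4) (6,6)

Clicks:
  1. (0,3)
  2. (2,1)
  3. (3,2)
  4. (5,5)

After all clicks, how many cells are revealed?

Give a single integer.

Answer: 11

Derivation:
Click 1 (0,3) count=0: revealed 8 new [(0,2) (0,3) (0,4) (0,5) (1,2) (1,3) (1,4) (1,5)] -> total=8
Click 2 (2,1) count=2: revealed 1 new [(2,1)] -> total=9
Click 3 (3,2) count=3: revealed 1 new [(3,2)] -> total=10
Click 4 (5,5) count=4: revealed 1 new [(5,5)] -> total=11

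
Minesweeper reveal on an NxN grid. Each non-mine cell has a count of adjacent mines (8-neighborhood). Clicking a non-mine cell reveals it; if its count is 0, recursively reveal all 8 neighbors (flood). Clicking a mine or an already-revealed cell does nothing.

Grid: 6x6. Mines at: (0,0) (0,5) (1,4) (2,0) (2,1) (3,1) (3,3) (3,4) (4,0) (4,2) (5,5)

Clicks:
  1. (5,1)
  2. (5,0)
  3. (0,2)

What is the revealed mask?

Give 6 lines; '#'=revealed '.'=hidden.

Click 1 (5,1) count=2: revealed 1 new [(5,1)] -> total=1
Click 2 (5,0) count=1: revealed 1 new [(5,0)] -> total=2
Click 3 (0,2) count=0: revealed 6 new [(0,1) (0,2) (0,3) (1,1) (1,2) (1,3)] -> total=8

Answer: .###..
.###..
......
......
......
##....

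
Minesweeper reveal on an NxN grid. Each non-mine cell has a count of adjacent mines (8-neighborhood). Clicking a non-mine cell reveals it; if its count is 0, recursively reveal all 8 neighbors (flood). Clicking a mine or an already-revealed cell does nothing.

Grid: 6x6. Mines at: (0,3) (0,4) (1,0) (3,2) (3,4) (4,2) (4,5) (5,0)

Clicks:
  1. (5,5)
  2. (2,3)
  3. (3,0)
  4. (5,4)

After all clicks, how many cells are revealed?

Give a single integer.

Answer: 9

Derivation:
Click 1 (5,5) count=1: revealed 1 new [(5,5)] -> total=1
Click 2 (2,3) count=2: revealed 1 new [(2,3)] -> total=2
Click 3 (3,0) count=0: revealed 6 new [(2,0) (2,1) (3,0) (3,1) (4,0) (4,1)] -> total=8
Click 4 (5,4) count=1: revealed 1 new [(5,4)] -> total=9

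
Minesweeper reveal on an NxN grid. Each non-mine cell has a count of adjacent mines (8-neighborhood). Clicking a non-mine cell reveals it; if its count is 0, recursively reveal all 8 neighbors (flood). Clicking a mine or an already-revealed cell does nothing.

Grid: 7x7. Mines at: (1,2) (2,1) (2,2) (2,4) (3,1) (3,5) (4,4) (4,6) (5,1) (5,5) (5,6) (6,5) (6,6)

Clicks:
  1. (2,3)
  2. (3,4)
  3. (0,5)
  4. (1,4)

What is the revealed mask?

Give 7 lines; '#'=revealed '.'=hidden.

Answer: ...####
...####
...#.##
....#..
.......
.......
.......

Derivation:
Click 1 (2,3) count=3: revealed 1 new [(2,3)] -> total=1
Click 2 (3,4) count=3: revealed 1 new [(3,4)] -> total=2
Click 3 (0,5) count=0: revealed 10 new [(0,3) (0,4) (0,5) (0,6) (1,3) (1,4) (1,5) (1,6) (2,5) (2,6)] -> total=12
Click 4 (1,4) count=1: revealed 0 new [(none)] -> total=12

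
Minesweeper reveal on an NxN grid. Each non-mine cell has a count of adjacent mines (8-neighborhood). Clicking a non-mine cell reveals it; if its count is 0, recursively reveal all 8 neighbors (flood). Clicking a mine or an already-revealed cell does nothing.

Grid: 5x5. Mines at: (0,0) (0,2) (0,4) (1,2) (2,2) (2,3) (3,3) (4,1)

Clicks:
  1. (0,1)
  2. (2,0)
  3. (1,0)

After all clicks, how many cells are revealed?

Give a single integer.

Click 1 (0,1) count=3: revealed 1 new [(0,1)] -> total=1
Click 2 (2,0) count=0: revealed 6 new [(1,0) (1,1) (2,0) (2,1) (3,0) (3,1)] -> total=7
Click 3 (1,0) count=1: revealed 0 new [(none)] -> total=7

Answer: 7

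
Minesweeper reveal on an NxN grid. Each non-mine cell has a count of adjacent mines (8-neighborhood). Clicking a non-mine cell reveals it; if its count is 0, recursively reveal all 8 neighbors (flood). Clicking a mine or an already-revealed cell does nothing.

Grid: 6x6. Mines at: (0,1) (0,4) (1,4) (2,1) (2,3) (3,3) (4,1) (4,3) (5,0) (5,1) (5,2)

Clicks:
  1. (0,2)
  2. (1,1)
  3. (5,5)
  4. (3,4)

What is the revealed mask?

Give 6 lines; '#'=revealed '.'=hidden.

Answer: ..#...
.#....
....##
....##
....##
....##

Derivation:
Click 1 (0,2) count=1: revealed 1 new [(0,2)] -> total=1
Click 2 (1,1) count=2: revealed 1 new [(1,1)] -> total=2
Click 3 (5,5) count=0: revealed 8 new [(2,4) (2,5) (3,4) (3,5) (4,4) (4,5) (5,4) (5,5)] -> total=10
Click 4 (3,4) count=3: revealed 0 new [(none)] -> total=10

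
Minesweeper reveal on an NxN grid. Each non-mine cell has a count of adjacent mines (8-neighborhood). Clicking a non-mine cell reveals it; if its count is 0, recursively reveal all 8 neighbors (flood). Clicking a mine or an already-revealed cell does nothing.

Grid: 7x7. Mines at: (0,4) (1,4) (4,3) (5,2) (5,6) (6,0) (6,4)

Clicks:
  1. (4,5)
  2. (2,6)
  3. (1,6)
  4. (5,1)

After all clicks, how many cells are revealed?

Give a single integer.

Answer: 14

Derivation:
Click 1 (4,5) count=1: revealed 1 new [(4,5)] -> total=1
Click 2 (2,6) count=0: revealed 12 new [(0,5) (0,6) (1,5) (1,6) (2,4) (2,5) (2,6) (3,4) (3,5) (3,6) (4,4) (4,6)] -> total=13
Click 3 (1,6) count=0: revealed 0 new [(none)] -> total=13
Click 4 (5,1) count=2: revealed 1 new [(5,1)] -> total=14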